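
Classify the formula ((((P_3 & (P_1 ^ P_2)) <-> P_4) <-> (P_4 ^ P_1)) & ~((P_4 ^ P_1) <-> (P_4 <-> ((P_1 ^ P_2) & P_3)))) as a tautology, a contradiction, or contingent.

P_1 | P_2 | P_3 | P_4 | φ
--- | --- | --- | --- | -
 1  |  1  |  1  |  1  | 0
 1  |  1  |  1  |  0  | 0
 1  |  1  |  0  |  1  | 0
 1  |  1  |  0  |  0  | 0
 1  |  0  |  1  |  1  | 0
 1  |  0  |  1  |  0  | 0
 1  |  0  |  0  |  1  | 0
 1  |  0  |  0  |  0  | 0
 0  |  1  |  1  |  1  | 0
 0  |  1  |  1  |  0  | 0
 0  |  1  |  0  |  1  | 0
 0  |  1  |  0  |  0  | 0
 0  |  0  |  1  |  1  | 0
 0  |  0  |  1  |  0  | 0
 0  |  0  |  0  |  1  | 0
 0  |  0  |  0  |  0  | 0
Every row is 0, so the formula is a contradiction.

contradiction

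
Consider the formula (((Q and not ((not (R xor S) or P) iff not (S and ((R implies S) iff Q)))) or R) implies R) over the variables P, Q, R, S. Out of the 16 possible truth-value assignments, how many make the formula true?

15

P | Q | R | S || φ
1 | 1 | 1 | 1 || 1
1 | 1 | 1 | 0 || 1
1 | 1 | 0 | 1 || 0
1 | 1 | 0 | 0 || 1
1 | 0 | 1 | 1 || 1
1 | 0 | 1 | 0 || 1
1 | 0 | 0 | 1 || 1
1 | 0 | 0 | 0 || 1
0 | 1 | 1 | 1 || 1
0 | 1 | 1 | 0 || 1
0 | 1 | 0 | 1 || 1
0 | 1 | 0 | 0 || 1
0 | 0 | 1 | 1 || 1
0 | 0 | 1 | 0 || 1
0 | 0 | 0 | 1 || 1
0 | 0 | 0 | 0 || 1
The formula is true on 15 of the 16 rows.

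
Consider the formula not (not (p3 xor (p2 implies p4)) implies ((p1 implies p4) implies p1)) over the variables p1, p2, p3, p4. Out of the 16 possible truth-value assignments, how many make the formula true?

4

p1  p2  p3  p4  |  (p2 implies p4)  (p3 xor (p2 implies p4))  not (p3 xor (p2 implies p4))  (p1 implies p4)  ((p1 implies p4) implies p1)  φ
1   1   1   1   |         1                    0                           1                       1                      1                0
1   1   1   0   |         0                    1                           0                       0                      1                0
1   1   0   1   |         1                    1                           0                       1                      1                0
1   1   0   0   |         0                    0                           1                       0                      1                0
1   0   1   1   |         1                    0                           1                       1                      1                0
1   0   1   0   |         1                    0                           1                       0                      1                0
1   0   0   1   |         1                    1                           0                       1                      1                0
1   0   0   0   |         1                    1                           0                       0                      1                0
0   1   1   1   |         1                    0                           1                       1                      0                1
0   1   1   0   |         0                    1                           0                       1                      0                0
0   1   0   1   |         1                    1                           0                       1                      0                0
0   1   0   0   |         0                    0                           1                       1                      0                1
0   0   1   1   |         1                    0                           1                       1                      0                1
0   0   1   0   |         1                    0                           1                       1                      0                1
0   0   0   1   |         1                    1                           0                       1                      0                0
0   0   0   0   |         1                    1                           0                       1                      0                0
The formula is true on 4 of the 16 rows.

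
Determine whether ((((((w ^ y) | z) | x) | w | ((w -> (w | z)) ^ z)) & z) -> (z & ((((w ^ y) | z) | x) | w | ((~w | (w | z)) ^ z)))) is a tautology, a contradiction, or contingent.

x  y  z  w     (w ^ y)  ((w ^ y) | z)  (((w ^ y) | z) | x)  (w | z)  (w -> (w | z))  ((w -> (w | z)) ^ z)  ~w  (~w | (w | z))  ((~w | (w | z)) ^ z)  φ
T  T  T  T        F           T                 T              T           T                  F            F         T                  F            T
T  T  T  F        T           T                 T              T           T                  F            T         T                  F            T
T  T  F  T        F           F                 T              T           T                  T            F         T                  T            T
T  T  F  F        T           T                 T              F           T                  T            T         T                  T            T
T  F  T  T        T           T                 T              T           T                  F            F         T                  F            T
T  F  T  F        F           T                 T              T           T                  F            T         T                  F            T
T  F  F  T        T           T                 T              T           T                  T            F         T                  T            T
T  F  F  F        F           F                 T              F           T                  T            T         T                  T            T
F  T  T  T        F           T                 T              T           T                  F            F         T                  F            T
F  T  T  F        T           T                 T              T           T                  F            T         T                  F            T
F  T  F  T        F           F                 F              T           T                  T            F         T                  T            T
F  T  F  F        T           T                 T              F           T                  T            T         T                  T            T
F  F  T  T        T           T                 T              T           T                  F            F         T                  F            T
F  F  T  F        F           T                 T              T           T                  F            T         T                  F            T
F  F  F  T        T           T                 T              T           T                  T            F         T                  T            T
F  F  F  F        F           F                 F              F           T                  T            T         T                  T            T
Every row is T, so the formula is a tautology.

tautology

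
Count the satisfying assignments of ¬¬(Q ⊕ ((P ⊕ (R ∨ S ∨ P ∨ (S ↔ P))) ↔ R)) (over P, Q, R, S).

P | Q | R | S || φ
T | T | T | T || T
T | T | T | F || T
T | T | F | T || F
T | T | F | F || F
T | F | T | T || F
T | F | T | F || F
T | F | F | T || T
T | F | F | F || T
F | T | T | T || F
F | T | T | F || F
F | T | F | T || T
F | T | F | F || T
F | F | T | T || T
F | F | T | F || T
F | F | F | T || F
F | F | F | F || F
The formula is true on 8 of the 16 rows.

8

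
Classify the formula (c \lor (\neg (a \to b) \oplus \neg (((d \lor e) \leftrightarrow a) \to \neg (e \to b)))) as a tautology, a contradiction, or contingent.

a  b  c  d  e  |  φ
F  F  F  F  F  |  T
F  F  F  F  T  |  F
F  F  F  T  F  |  F
F  F  F  T  T  |  F
F  F  T  F  F  |  T
F  F  T  F  T  |  T
F  F  T  T  F  |  T
F  F  T  T  T  |  T
F  T  F  F  F  |  T
F  T  F  F  T  |  F
F  T  F  T  F  |  F
F  T  F  T  T  |  F
F  T  T  F  F  |  T
F  T  T  F  T  |  T
F  T  T  T  F  |  T
F  T  T  T  T  |  T
T  F  F  F  F  |  T
T  F  F  F  T  |  T
T  F  F  T  F  |  F
T  F  F  T  T  |  T
T  F  T  F  F  |  T
T  F  T  F  T  |  T
T  F  T  T  F  |  T
T  F  T  T  T  |  T
T  T  F  F  F  |  F
T  T  F  F  T  |  T
T  T  F  T  F  |  T
T  T  F  T  T  |  T
T  T  T  F  F  |  T
T  T  T  F  T  |  T
T  T  T  T  F  |  T
T  T  T  T  T  |  T
24 of 32 rows are T, so the formula is contingent.

contingent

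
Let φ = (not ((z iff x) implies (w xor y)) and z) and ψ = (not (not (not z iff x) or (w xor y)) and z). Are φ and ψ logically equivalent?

not equivalent

  x   |   y   |   z   |   w   |   φ   |   ψ  
----- | ----- | ----- | ----- | ----- | -----
 True |  True |  True |  True |  True | False
 True |  True |  True | False | False | False
 True |  True | False |  True | False | False
 True |  True | False | False | False | False
 True | False |  True |  True | False | False
 True | False |  True | False |  True | False
 True | False | False |  True | False | False
 True | False | False | False | False | False
False |  True |  True |  True | False |  True
False |  True |  True | False | False | False
False |  True | False |  True | False | False
False |  True | False | False | False | False
False | False |  True |  True | False | False
False | False |  True | False | False |  True
False | False | False |  True | False | False
False | False | False | False | False | False
The columns differ at x=True, y=True, z=True, w=True (φ=True, ψ=False), so they are not equivalent.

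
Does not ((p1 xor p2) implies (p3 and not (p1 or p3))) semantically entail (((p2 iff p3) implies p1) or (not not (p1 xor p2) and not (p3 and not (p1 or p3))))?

yes

p1  p2  p3  |  φ  ψ
T   T   T   |  F  T
T   T   F   |  F  T
T   F   T   |  T  T
T   F   F   |  T  T
F   T   T   |  T  T
F   T   F   |  T  T
F   F   T   |  F  T
F   F   F   |  F  F
In every row where φ is true, ψ is also true, so φ ⊨ ψ.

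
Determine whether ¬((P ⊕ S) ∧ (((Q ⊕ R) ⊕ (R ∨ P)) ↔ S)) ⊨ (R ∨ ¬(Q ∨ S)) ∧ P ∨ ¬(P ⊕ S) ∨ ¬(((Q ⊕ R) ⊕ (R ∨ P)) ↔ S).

yes

P | Q | R | S | φ | ψ
- | - | - | - | - | -
T | T | T | T | T | T
T | T | T | F | T | T
T | T | F | T | T | T
T | T | F | F | F | F
T | F | T | T | T | T
T | F | T | F | F | T
T | F | F | T | T | T
T | F | F | F | T | T
F | T | T | T | F | F
F | T | T | F | T | T
F | T | F | T | F | F
F | T | F | F | T | T
F | F | T | T | T | T
F | F | T | F | T | T
F | F | F | T | T | T
F | F | F | F | T | T
In every row where φ is true, ψ is also true, so φ ⊨ ψ.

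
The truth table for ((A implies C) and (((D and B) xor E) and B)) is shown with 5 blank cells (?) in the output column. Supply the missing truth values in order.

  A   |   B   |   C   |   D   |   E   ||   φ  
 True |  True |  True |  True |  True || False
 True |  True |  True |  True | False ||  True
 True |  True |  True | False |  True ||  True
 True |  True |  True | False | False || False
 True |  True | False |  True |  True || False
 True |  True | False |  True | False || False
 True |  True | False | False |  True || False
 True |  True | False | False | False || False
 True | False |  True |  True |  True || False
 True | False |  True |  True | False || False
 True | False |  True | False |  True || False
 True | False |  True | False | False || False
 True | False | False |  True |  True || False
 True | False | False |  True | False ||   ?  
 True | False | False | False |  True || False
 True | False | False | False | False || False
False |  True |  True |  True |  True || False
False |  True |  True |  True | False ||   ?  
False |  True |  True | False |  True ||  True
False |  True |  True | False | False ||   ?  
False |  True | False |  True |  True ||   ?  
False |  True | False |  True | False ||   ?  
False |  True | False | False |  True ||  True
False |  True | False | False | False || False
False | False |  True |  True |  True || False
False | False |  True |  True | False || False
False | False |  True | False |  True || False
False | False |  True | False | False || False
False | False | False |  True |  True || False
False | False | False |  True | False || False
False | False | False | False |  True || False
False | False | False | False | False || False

False, True, False, False, True

Row A=True, B=False, C=False, D=True, E=False: (A implies C) = False, (((D and B) xor E) and B) = False, so the formula = False.
Row A=False, B=True, C=True, D=True, E=False: (A implies C) = True, (((D and B) xor E) and B) = True, so the formula = True.
Row A=False, B=True, C=True, D=False, E=False: (A implies C) = True, (((D and B) xor E) and B) = False, so the formula = False.
Row A=False, B=True, C=False, D=True, E=True: (A implies C) = True, (((D and B) xor E) and B) = False, so the formula = False.
Row A=False, B=True, C=False, D=True, E=False: (A implies C) = True, (((D and B) xor E) and B) = True, so the formula = True.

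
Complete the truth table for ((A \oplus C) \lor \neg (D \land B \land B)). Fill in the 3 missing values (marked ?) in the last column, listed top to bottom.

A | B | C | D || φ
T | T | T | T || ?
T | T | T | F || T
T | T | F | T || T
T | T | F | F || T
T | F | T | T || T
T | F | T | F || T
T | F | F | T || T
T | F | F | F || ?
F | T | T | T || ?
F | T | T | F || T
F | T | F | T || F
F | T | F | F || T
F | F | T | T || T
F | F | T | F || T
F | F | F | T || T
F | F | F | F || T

F, T, T

Row A=T, B=T, C=T, D=T: (A \oplus C) = F, \neg (D \land B \land B) = F, so the formula = F.
Row A=T, B=F, C=F, D=F: (A \oplus C) = T, \neg (D \land B \land B) = T, so the formula = T.
Row A=F, B=T, C=T, D=T: (A \oplus C) = T, \neg (D \land B \land B) = F, so the formula = T.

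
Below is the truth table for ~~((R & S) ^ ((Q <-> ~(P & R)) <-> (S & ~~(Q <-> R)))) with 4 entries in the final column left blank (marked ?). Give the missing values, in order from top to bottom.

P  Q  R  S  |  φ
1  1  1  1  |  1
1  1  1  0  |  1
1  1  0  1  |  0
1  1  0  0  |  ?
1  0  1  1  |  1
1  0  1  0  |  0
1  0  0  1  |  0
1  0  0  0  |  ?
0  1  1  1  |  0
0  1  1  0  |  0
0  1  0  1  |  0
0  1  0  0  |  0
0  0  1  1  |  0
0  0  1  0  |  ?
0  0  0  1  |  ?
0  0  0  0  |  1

0, 1, 1, 0

Row P=1, Q=1, R=0, S=0: ((R & S) ^ ((Q <-> ~(P & R)) <-> (S & ~~(Q <-> R)))) = 0, ~((R & S) ^ ((Q <-> ~(P & R)) <-> (S & ~~(Q <-> R)))) = 1, so the formula = 0.
Row P=1, Q=0, R=0, S=0: ((R & S) ^ ((Q <-> ~(P & R)) <-> (S & ~~(Q <-> R)))) = 1, ~((R & S) ^ ((Q <-> ~(P & R)) <-> (S & ~~(Q <-> R)))) = 0, so the formula = 1.
Row P=0, Q=0, R=1, S=0: ((R & S) ^ ((Q <-> ~(P & R)) <-> (S & ~~(Q <-> R)))) = 1, ~((R & S) ^ ((Q <-> ~(P & R)) <-> (S & ~~(Q <-> R)))) = 0, so the formula = 1.
Row P=0, Q=0, R=0, S=1: ((R & S) ^ ((Q <-> ~(P & R)) <-> (S & ~~(Q <-> R)))) = 0, ~((R & S) ^ ((Q <-> ~(P & R)) <-> (S & ~~(Q <-> R)))) = 1, so the formula = 0.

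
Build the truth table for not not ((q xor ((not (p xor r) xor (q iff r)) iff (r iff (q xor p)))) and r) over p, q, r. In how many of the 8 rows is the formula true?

p | q | r | φ
- | - | - | -
T | T | T | F
T | T | F | F
T | F | T | T
T | F | F | F
F | T | T | F
F | T | F | F
F | F | T | T
F | F | F | F
The formula is true on 2 of the 8 rows.

2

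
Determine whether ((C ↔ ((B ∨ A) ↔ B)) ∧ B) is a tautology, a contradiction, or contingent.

contingent

A | B | C || ((C ↔ ((B ∨ A) ↔ B)) ∧ B)
T | T | T ||             T            
T | T | F ||             F            
T | F | T ||             F            
T | F | F ||             F            
F | T | T ||             T            
F | T | F ||             F            
F | F | T ||             F            
F | F | F ||             F            
2 of 8 rows are T, so the formula is contingent.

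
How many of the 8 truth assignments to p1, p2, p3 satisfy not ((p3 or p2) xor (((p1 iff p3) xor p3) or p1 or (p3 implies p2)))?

6

  p1  |   p2  |   p3  |   φ  
----- | ----- | ----- | -----
False | False | False | False
False | False |  True |  True
False |  True | False |  True
False |  True |  True |  True
 True | False | False | False
 True | False |  True |  True
 True |  True | False |  True
 True |  True |  True |  True
The formula is true on 6 of the 8 rows.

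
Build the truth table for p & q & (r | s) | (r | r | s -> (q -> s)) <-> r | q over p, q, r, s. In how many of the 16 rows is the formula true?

p  q  r  s     (r | s)  (p & q & (r | s))  (r | r | s)  (q -> s)  ((r | r | s) -> (q -> s))  (r | q)  φ
F  F  F  F        F             F               F          T                  T                 F     F
F  F  F  T        T             F               T          T                  T                 F     F
F  F  T  F        T             F               T          T                  T                 T     T
F  F  T  T        T             F               T          T                  T                 T     T
F  T  F  F        F             F               F          F                  T                 T     T
F  T  F  T        T             F               T          T                  T                 T     T
F  T  T  F        T             F               T          F                  F                 T     F
F  T  T  T        T             F               T          T                  T                 T     T
T  F  F  F        F             F               F          T                  T                 F     F
T  F  F  T        T             F               T          T                  T                 F     F
T  F  T  F        T             F               T          T                  T                 T     T
T  F  T  T        T             F               T          T                  T                 T     T
T  T  F  F        F             F               F          F                  T                 T     T
T  T  F  T        T             T               T          T                  T                 T     T
T  T  T  F        T             T               T          F                  F                 T     T
T  T  T  T        T             T               T          T                  T                 T     T
The formula is true on 11 of the 16 rows.

11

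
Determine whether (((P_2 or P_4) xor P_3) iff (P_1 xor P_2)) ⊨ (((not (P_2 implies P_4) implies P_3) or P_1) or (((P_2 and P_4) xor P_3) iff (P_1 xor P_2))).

no

 P_1  |  P_2  |  P_3  |  P_4  ||   φ   |   ψ  
False | False | False | False ||  True |  True
False | False | False |  True || False |  True
False | False |  True | False || False |  True
False | False |  True |  True ||  True |  True
False |  True | False | False ||  True | False
False |  True | False |  True ||  True |  True
False |  True |  True | False || False |  True
False |  True |  True |  True || False |  True
 True | False | False | False || False |  True
 True | False | False |  True ||  True |  True
 True | False |  True | False ||  True |  True
 True | False |  True |  True || False |  True
 True |  True | False | False || False |  True
 True |  True | False |  True || False |  True
 True |  True |  True | False ||  True |  True
 True |  True |  True |  True ||  True |  True
At P_1=False, P_2=True, P_3=False, P_4=False we have φ true but ψ false, so φ does not entail ψ.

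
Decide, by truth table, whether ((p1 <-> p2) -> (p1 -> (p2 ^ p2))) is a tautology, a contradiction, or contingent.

  p1  |   p2  ||   φ  
 True |  True || False
 True | False ||  True
False |  True ||  True
False | False ||  True
3 of 4 rows are True, so the formula is contingent.

contingent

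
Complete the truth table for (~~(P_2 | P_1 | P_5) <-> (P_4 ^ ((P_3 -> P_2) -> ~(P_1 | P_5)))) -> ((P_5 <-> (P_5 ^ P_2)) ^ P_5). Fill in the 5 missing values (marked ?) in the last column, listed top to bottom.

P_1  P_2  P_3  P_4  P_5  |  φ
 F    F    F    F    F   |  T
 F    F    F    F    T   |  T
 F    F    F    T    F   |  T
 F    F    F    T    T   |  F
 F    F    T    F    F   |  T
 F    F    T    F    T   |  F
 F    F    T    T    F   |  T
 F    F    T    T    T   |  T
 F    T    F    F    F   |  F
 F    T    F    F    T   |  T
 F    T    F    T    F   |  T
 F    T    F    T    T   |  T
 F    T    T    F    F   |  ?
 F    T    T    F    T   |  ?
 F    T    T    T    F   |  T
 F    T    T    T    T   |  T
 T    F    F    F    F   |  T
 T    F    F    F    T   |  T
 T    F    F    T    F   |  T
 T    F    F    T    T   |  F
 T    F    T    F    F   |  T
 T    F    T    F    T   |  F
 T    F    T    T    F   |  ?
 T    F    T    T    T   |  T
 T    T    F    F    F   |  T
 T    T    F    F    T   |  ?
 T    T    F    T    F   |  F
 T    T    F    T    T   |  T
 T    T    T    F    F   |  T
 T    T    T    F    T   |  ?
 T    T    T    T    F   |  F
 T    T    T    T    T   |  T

F, T, T, T, T

Row P_1=F, P_2=T, P_3=T, P_4=F, P_5=F: (~~(P_2 | P_1 | P_5) <-> (P_4 ^ ((P_3 -> P_2) -> ~(P_1 | P_5)))) = T, ((P_5 <-> (P_5 ^ P_2)) ^ P_5) = F, so the formula = F.
Row P_1=F, P_2=T, P_3=T, P_4=F, P_5=T: (~~(P_2 | P_1 | P_5) <-> (P_4 ^ ((P_3 -> P_2) -> ~(P_1 | P_5)))) = F, ((P_5 <-> (P_5 ^ P_2)) ^ P_5) = T, so the formula = T.
Row P_1=T, P_2=F, P_3=T, P_4=T, P_5=F: (~~(P_2 | P_1 | P_5) <-> (P_4 ^ ((P_3 -> P_2) -> ~(P_1 | P_5)))) = F, ((P_5 <-> (P_5 ^ P_2)) ^ P_5) = T, so the formula = T.
Row P_1=T, P_2=T, P_3=F, P_4=F, P_5=T: (~~(P_2 | P_1 | P_5) <-> (P_4 ^ ((P_3 -> P_2) -> ~(P_1 | P_5)))) = F, ((P_5 <-> (P_5 ^ P_2)) ^ P_5) = T, so the formula = T.
Row P_1=T, P_2=T, P_3=T, P_4=F, P_5=T: (~~(P_2 | P_1 | P_5) <-> (P_4 ^ ((P_3 -> P_2) -> ~(P_1 | P_5)))) = F, ((P_5 <-> (P_5 ^ P_2)) ^ P_5) = T, so the formula = T.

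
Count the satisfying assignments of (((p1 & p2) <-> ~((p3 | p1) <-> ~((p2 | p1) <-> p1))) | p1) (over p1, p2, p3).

6

  p1     p2     p3      (p1 & p2)  (p3 | p1)  (p2 | p1)  ((p2 | p1) <-> p1)  ~((p2 | p1) <-> p1)    φ  
 True   True   True        True       True       True           True                False          True
 True   True  False        True       True       True           True                False          True
 True  False   True       False       True       True           True                False          True
 True  False  False       False       True       True           True                False          True
False   True   True       False       True       True          False                 True          True
False   True  False       False      False       True          False                 True         False
False  False   True       False       True      False           True                False         False
False  False  False       False      False      False           True                False          True
The formula is true on 6 of the 8 rows.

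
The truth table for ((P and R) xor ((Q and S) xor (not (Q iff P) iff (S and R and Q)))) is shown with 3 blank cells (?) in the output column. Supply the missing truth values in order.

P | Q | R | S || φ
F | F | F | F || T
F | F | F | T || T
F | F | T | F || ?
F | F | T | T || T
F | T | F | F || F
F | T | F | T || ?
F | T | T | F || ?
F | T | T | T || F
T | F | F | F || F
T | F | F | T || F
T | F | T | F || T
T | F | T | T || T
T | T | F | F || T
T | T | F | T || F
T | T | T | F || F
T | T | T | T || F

T, T, F

Row P=F, Q=F, R=T, S=F: (P and R) = F, ((Q and S) xor (not (Q iff P) iff (S and R and Q))) = T, so the formula = T.
Row P=F, Q=T, R=F, S=T: (P and R) = F, ((Q and S) xor (not (Q iff P) iff (S and R and Q))) = T, so the formula = T.
Row P=F, Q=T, R=T, S=F: (P and R) = F, ((Q and S) xor (not (Q iff P) iff (S and R and Q))) = F, so the formula = F.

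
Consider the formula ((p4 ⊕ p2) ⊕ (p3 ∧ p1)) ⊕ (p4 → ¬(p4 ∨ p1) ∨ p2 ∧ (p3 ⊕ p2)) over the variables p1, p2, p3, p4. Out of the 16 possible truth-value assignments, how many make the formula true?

10

p1 | p2 | p3 | p4 | (p4 ⊕ p2) | (p3 ∧ p1) | ((p4 ⊕ p2) ⊕ (p3 ∧ p1)) | (p4 ∨ p1) | ¬(p4 ∨ p1) | (p3 ⊕ p2) | (p2 ∧ (p3 ⊕ p2)) | φ
-- | -- | -- | -- | --------- | --------- | ----------------------- | --------- | ---------- | --------- | ---------------- | -
0  | 0  | 0  | 0  |     0     |     0     |            0            |     0     |     1      |     0     |        0         | 1
0  | 0  | 0  | 1  |     1     |     0     |            1            |     1     |     0      |     0     |        0         | 1
0  | 0  | 1  | 0  |     0     |     0     |            0            |     0     |     1      |     1     |        0         | 1
0  | 0  | 1  | 1  |     1     |     0     |            1            |     1     |     0      |     1     |        0         | 1
0  | 1  | 0  | 0  |     1     |     0     |            1            |     0     |     1      |     1     |        1         | 0
0  | 1  | 0  | 1  |     0     |     0     |            0            |     1     |     0      |     1     |        1         | 1
0  | 1  | 1  | 0  |     1     |     0     |            1            |     0     |     1      |     0     |        0         | 0
0  | 1  | 1  | 1  |     0     |     0     |            0            |     1     |     0      |     0     |        0         | 0
1  | 0  | 0  | 0  |     0     |     0     |            0            |     1     |     0      |     0     |        0         | 1
1  | 0  | 0  | 1  |     1     |     0     |            1            |     1     |     0      |     0     |        0         | 1
1  | 0  | 1  | 0  |     0     |     1     |            1            |     1     |     0      |     1     |        0         | 0
1  | 0  | 1  | 1  |     1     |     1     |            0            |     1     |     0      |     1     |        0         | 0
1  | 1  | 0  | 0  |     1     |     0     |            1            |     1     |     0      |     1     |        1         | 0
1  | 1  | 0  | 1  |     0     |     0     |            0            |     1     |     0      |     1     |        1         | 1
1  | 1  | 1  | 0  |     1     |     1     |            0            |     1     |     0      |     0     |        0         | 1
1  | 1  | 1  | 1  |     0     |     1     |            1            |     1     |     0      |     0     |        0         | 1
The formula is true on 10 of the 16 rows.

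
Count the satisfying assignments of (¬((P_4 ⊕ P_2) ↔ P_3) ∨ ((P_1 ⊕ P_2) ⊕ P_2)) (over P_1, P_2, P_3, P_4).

P_1  P_2  P_3  P_4  |  (P_4 ⊕ P_2)  ((P_4 ⊕ P_2) ↔ P_3)  ¬((P_4 ⊕ P_2) ↔ P_3)  (P_1 ⊕ P_2)  ((P_1 ⊕ P_2) ⊕ P_2)  φ
 T    T    T    T   |       F                F                    T                 F                T           T
 T    T    T    F   |       T                T                    F                 F                T           T
 T    T    F    T   |       F                T                    F                 F                T           T
 T    T    F    F   |       T                F                    T                 F                T           T
 T    F    T    T   |       T                T                    F                 T                T           T
 T    F    T    F   |       F                F                    T                 T                T           T
 T    F    F    T   |       T                F                    T                 T                T           T
 T    F    F    F   |       F                T                    F                 T                T           T
 F    T    T    T   |       F                F                    T                 T                F           T
 F    T    T    F   |       T                T                    F                 T                F           F
 F    T    F    T   |       F                T                    F                 T                F           F
 F    T    F    F   |       T                F                    T                 T                F           T
 F    F    T    T   |       T                T                    F                 F                F           F
 F    F    T    F   |       F                F                    T                 F                F           T
 F    F    F    T   |       T                F                    T                 F                F           T
 F    F    F    F   |       F                T                    F                 F                F           F
The formula is true on 12 of the 16 rows.

12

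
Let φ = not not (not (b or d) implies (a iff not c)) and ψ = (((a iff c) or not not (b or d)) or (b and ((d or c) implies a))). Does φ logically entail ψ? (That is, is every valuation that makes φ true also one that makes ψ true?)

a | b | c | d || φ | ψ
F | F | F | F || F | T
F | F | F | T || T | T
F | F | T | F || T | F
F | F | T | T || T | T
F | T | F | F || T | T
F | T | F | T || T | T
F | T | T | F || T | T
F | T | T | T || T | T
T | F | F | F || T | F
T | F | F | T || T | T
T | F | T | F || F | T
T | F | T | T || T | T
T | T | F | F || T | T
T | T | F | T || T | T
T | T | T | F || T | T
T | T | T | T || T | T
At a=F, b=F, c=T, d=F we have φ true but ψ false, so φ does not entail ψ.

no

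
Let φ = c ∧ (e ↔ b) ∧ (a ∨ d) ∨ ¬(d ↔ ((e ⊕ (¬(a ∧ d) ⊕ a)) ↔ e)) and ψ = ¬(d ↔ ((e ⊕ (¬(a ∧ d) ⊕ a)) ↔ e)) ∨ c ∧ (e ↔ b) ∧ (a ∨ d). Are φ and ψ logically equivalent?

  a   |   b   |   c   |   d   |   e   ||   φ   |   ψ  
False | False | False | False | False || False | False
False | False | False | False |  True || False | False
False | False | False |  True | False ||  True |  True
False | False | False |  True |  True ||  True |  True
False | False |  True | False | False || False | False
False | False |  True | False |  True || False | False
False | False |  True |  True | False ||  True |  True
False | False |  True |  True |  True ||  True |  True
False |  True | False | False | False || False | False
False |  True | False | False |  True || False | False
False |  True | False |  True | False ||  True |  True
False |  True | False |  True |  True ||  True |  True
False |  True |  True | False | False || False | False
False |  True |  True | False |  True || False | False
False |  True |  True |  True | False ||  True |  True
False |  True |  True |  True |  True ||  True |  True
 True | False | False | False | False ||  True |  True
 True | False | False | False |  True ||  True |  True
 True | False | False |  True | False ||  True |  True
 True | False | False |  True |  True ||  True |  True
 True | False |  True | False | False ||  True |  True
 True | False |  True | False |  True ||  True |  True
 True | False |  True |  True | False ||  True |  True
 True | False |  True |  True |  True ||  True |  True
 True |  True | False | False | False ||  True |  True
 True |  True | False | False |  True ||  True |  True
 True |  True | False |  True | False ||  True |  True
 True |  True | False |  True |  True ||  True |  True
 True |  True |  True | False | False ||  True |  True
 True |  True |  True | False |  True ||  True |  True
 True |  True |  True |  True | False ||  True |  True
 True |  True |  True |  True |  True ||  True |  True
The columns for φ and ψ agree on every row, so they are logically equivalent.

equivalent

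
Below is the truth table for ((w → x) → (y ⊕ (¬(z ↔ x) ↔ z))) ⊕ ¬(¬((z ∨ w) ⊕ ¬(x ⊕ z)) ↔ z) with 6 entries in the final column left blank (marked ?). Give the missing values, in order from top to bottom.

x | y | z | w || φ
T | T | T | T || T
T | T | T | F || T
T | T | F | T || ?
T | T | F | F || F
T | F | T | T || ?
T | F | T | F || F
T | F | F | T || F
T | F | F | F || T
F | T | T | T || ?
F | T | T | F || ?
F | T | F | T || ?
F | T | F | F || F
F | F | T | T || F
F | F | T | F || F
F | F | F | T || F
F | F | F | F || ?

Row x=T, y=T, z=F, w=T: ((w → x) → (y ⊕ (¬(z ↔ x) ↔ z))) = T, ¬(¬((z ∨ w) ⊕ ¬(x ⊕ z)) ↔ z) = F, so the formula = T.
Row x=T, y=F, z=T, w=T: ((w → x) → (y ⊕ (¬(z ↔ x) ↔ z))) = F, ¬(¬((z ∨ w) ⊕ ¬(x ⊕ z)) ↔ z) = F, so the formula = F.
Row x=F, y=T, z=T, w=T: ((w → x) → (y ⊕ (¬(z ↔ x) ↔ z))) = T, ¬(¬((z ∨ w) ⊕ ¬(x ⊕ z)) ↔ z) = T, so the formula = F.
Row x=F, y=T, z=T, w=F: ((w → x) → (y ⊕ (¬(z ↔ x) ↔ z))) = F, ¬(¬((z ∨ w) ⊕ ¬(x ⊕ z)) ↔ z) = T, so the formula = T.
Row x=F, y=T, z=F, w=T: ((w → x) → (y ⊕ (¬(z ↔ x) ↔ z))) = T, ¬(¬((z ∨ w) ⊕ ¬(x ⊕ z)) ↔ z) = T, so the formula = F.
Row x=F, y=F, z=F, w=F: ((w → x) → (y ⊕ (¬(z ↔ x) ↔ z))) = T, ¬(¬((z ∨ w) ⊕ ¬(x ⊕ z)) ↔ z) = F, so the formula = T.

T, F, F, T, F, T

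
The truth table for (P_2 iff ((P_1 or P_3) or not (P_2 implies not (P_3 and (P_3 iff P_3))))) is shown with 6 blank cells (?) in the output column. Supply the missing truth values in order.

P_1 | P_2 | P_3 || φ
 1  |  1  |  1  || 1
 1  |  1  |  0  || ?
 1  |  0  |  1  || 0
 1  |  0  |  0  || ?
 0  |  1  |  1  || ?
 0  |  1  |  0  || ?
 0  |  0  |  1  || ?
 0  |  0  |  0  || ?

Row P_1=1, P_2=1, P_3=0: ((P_1 or P_3) or not (P_2 implies not (P_3 and (P_3 iff P_3)))) = 1, so the formula = 1.
Row P_1=1, P_2=0, P_3=0: ((P_1 or P_3) or not (P_2 implies not (P_3 and (P_3 iff P_3)))) = 1, so the formula = 0.
Row P_1=0, P_2=1, P_3=1: ((P_1 or P_3) or not (P_2 implies not (P_3 and (P_3 iff P_3)))) = 1, so the formula = 1.
Row P_1=0, P_2=1, P_3=0: ((P_1 or P_3) or not (P_2 implies not (P_3 and (P_3 iff P_3)))) = 0, so the formula = 0.
Row P_1=0, P_2=0, P_3=1: ((P_1 or P_3) or not (P_2 implies not (P_3 and (P_3 iff P_3)))) = 1, so the formula = 0.
Row P_1=0, P_2=0, P_3=0: ((P_1 or P_3) or not (P_2 implies not (P_3 and (P_3 iff P_3)))) = 0, so the formula = 1.

1, 0, 1, 0, 0, 1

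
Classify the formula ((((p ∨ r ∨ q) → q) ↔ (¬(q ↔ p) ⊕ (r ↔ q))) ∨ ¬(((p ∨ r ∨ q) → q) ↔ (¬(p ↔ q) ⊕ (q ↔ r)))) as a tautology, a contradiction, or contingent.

tautology

p  q  r  |  (p ∨ r ∨ q)  ((p ∨ r ∨ q) → q)  (q ↔ p)  ¬(q ↔ p)  (r ↔ q)  (¬(q ↔ p) ⊕ (r ↔ q))  (p ↔ q)  ¬(p ↔ q)  (q ↔ r)  (¬(p ↔ q) ⊕ (q ↔ r))  φ
1  1  1  |       1               1             1        0         1              1               1        0         1              1            1
1  1  0  |       1               1             1        0         0              0               1        0         0              0            1
1  0  1  |       1               0             0        1         0              1               0        1         0              1            1
1  0  0  |       1               0             0        1         1              0               0        1         1              0            1
0  1  1  |       1               1             0        1         1              0               0        1         1              0            1
0  1  0  |       1               1             0        1         0              1               0        1         0              1            1
0  0  1  |       1               0             1        0         0              0               1        0         0              0            1
0  0  0  |       0               1             1        0         1              1               1        0         1              1            1
Every row is 1, so the formula is a tautology.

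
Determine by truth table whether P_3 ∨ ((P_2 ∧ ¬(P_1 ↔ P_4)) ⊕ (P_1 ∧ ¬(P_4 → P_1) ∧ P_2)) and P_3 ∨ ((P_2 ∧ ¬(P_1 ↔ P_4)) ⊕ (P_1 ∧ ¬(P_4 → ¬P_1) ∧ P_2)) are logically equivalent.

P_1  P_2  P_3  P_4  |  φ  ψ
 T    T    T    T   |  T  T
 T    T    T    F   |  T  T
 T    T    F    T   |  F  T
 T    T    F    F   |  T  T
 T    F    T    T   |  T  T
 T    F    T    F   |  T  T
 T    F    F    T   |  F  F
 T    F    F    F   |  F  F
 F    T    T    T   |  T  T
 F    T    T    F   |  T  T
 F    T    F    T   |  T  T
 F    T    F    F   |  F  F
 F    F    T    T   |  T  T
 F    F    T    F   |  T  T
 F    F    F    T   |  F  F
 F    F    F    F   |  F  F
The columns differ at P_1=T, P_2=T, P_3=F, P_4=T (φ=F, ψ=T), so they are not equivalent.

not equivalent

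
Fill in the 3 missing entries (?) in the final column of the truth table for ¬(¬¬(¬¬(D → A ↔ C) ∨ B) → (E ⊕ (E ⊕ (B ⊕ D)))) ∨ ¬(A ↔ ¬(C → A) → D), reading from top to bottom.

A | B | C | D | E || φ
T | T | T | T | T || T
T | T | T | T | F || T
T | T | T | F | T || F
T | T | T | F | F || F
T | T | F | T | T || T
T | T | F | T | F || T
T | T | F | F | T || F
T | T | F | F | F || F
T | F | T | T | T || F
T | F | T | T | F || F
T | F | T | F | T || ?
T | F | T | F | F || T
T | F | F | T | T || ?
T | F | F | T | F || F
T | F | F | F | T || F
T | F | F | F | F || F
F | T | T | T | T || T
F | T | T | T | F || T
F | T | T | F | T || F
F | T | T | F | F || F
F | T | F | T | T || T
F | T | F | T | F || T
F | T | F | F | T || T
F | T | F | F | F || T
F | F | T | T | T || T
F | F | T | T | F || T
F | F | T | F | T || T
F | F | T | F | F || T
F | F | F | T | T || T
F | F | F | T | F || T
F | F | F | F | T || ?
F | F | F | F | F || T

Row A=T, B=F, C=T, D=F, E=T: ¬(¬¬(¬¬(D → A ↔ C) ∨ B) → (E ⊕ (E ⊕ (B ⊕ D)))) = T, ¬(A ↔ ¬(C → A) → D) = F, so the formula = T.
Row A=T, B=F, C=F, D=T, E=T: ¬(¬¬(¬¬(D → A ↔ C) ∨ B) → (E ⊕ (E ⊕ (B ⊕ D)))) = F, ¬(A ↔ ¬(C → A) → D) = F, so the formula = F.
Row A=F, B=F, C=F, D=F, E=T: ¬(¬¬(¬¬(D → A ↔ C) ∨ B) → (E ⊕ (E ⊕ (B ⊕ D)))) = F, ¬(A ↔ ¬(C → A) → D) = T, so the formula = T.

T, F, T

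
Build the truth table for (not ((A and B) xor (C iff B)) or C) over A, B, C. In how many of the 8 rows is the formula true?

5

A | B | C || (A and B) | (C iff B) | ((A and B) xor (C iff B)) | φ
F | F | F ||     F     |     T     |             T             | F
F | F | T ||     F     |     F     |             F             | T
F | T | F ||     F     |     F     |             F             | T
F | T | T ||     F     |     T     |             T             | T
T | F | F ||     F     |     T     |             T             | F
T | F | T ||     F     |     F     |             F             | T
T | T | F ||     T     |     F     |             T             | F
T | T | T ||     T     |     T     |             F             | T
The formula is true on 5 of the 8 rows.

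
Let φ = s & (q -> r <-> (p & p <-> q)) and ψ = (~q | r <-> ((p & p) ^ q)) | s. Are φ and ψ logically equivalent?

not equivalent

  p      q      r      s    |    φ      ψ  
 True   True   True   True  |   True   True
 True   True   True  False  |  False  False
 True   True  False   True  |  False   True
 True   True  False  False  |  False   True
 True  False   True   True  |  False   True
 True  False   True  False  |  False   True
 True  False  False   True  |  False   True
 True  False  False  False  |  False   True
False   True   True   True  |  False   True
False   True   True  False  |  False   True
False   True  False   True  |   True   True
False   True  False  False  |  False  False
False  False   True   True  |   True   True
False  False   True  False  |  False  False
False  False  False   True  |   True   True
False  False  False  False  |  False  False
The columns differ at p=True, q=True, r=False, s=True (φ=False, ψ=True), so they are not equivalent.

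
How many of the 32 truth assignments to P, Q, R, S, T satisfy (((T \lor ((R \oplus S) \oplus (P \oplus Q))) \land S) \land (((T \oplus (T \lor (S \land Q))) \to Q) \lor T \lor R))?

P  Q  R  S  T  |  φ
1  1  1  1  1  |  1
1  1  1  1  0  |  0
1  1  1  0  1  |  0
1  1  1  0  0  |  0
1  1  0  1  1  |  1
1  1  0  1  0  |  1
1  1  0  0  1  |  0
1  1  0  0  0  |  0
1  0  1  1  1  |  1
1  0  1  1  0  |  1
1  0  1  0  1  |  0
1  0  1  0  0  |  0
1  0  0  1  1  |  1
1  0  0  1  0  |  0
1  0  0  0  1  |  0
1  0  0  0  0  |  0
0  1  1  1  1  |  1
0  1  1  1  0  |  1
0  1  1  0  1  |  0
0  1  1  0  0  |  0
0  1  0  1  1  |  1
0  1  0  1  0  |  0
0  1  0  0  1  |  0
0  1  0  0  0  |  0
0  0  1  1  1  |  1
0  0  1  1  0  |  0
0  0  1  0  1  |  0
0  0  1  0  0  |  0
0  0  0  1  1  |  1
0  0  0  1  0  |  1
0  0  0  0  1  |  0
0  0  0  0  0  |  0
The formula is true on 12 of the 32 rows.

12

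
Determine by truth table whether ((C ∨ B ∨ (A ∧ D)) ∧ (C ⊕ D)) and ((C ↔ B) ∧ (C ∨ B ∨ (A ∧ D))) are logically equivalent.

A | B | C | D | φ | ψ
- | - | - | - | - | -
T | T | T | T | F | T
T | T | T | F | T | T
T | T | F | T | T | F
T | T | F | F | F | F
T | F | T | T | F | F
T | F | T | F | T | F
T | F | F | T | T | T
T | F | F | F | F | F
F | T | T | T | F | T
F | T | T | F | T | T
F | T | F | T | T | F
F | T | F | F | F | F
F | F | T | T | F | F
F | F | T | F | T | F
F | F | F | T | F | F
F | F | F | F | F | F
The columns differ at A=T, B=T, C=T, D=T (φ=F, ψ=T), so they are not equivalent.

not equivalent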